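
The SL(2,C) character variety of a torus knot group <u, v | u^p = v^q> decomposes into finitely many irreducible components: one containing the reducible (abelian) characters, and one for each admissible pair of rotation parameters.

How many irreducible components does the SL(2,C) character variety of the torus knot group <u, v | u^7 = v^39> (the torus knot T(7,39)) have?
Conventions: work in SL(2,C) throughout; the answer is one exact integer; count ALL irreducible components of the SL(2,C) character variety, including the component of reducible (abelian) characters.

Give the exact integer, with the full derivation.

Gamma = < u, v | u^7 = v^39 > (torus knot T(7,39)); the central element u^7 = v^39 acts as +I or -I in any irreducible SL(2,C) representation.
This locks tr(u) to 2*cos(pi*alpha/7), alpha in 1..6, and tr(v) to 2*cos(pi*beta/39), beta in 1..38, on each component of irreducible characters.
Consistency of u^7 = (-1)^alpha I with v^39 = (-1)^beta I forces alpha = beta (mod 2).
count pairs: odd alpha (3 choices) x odd beta (19), plus even alpha (3) x even beta (19): 3*19 + 3*19 = 114.
components with irreducible characters: 114; plus the single component of reducible (abelian) characters: total 115.

115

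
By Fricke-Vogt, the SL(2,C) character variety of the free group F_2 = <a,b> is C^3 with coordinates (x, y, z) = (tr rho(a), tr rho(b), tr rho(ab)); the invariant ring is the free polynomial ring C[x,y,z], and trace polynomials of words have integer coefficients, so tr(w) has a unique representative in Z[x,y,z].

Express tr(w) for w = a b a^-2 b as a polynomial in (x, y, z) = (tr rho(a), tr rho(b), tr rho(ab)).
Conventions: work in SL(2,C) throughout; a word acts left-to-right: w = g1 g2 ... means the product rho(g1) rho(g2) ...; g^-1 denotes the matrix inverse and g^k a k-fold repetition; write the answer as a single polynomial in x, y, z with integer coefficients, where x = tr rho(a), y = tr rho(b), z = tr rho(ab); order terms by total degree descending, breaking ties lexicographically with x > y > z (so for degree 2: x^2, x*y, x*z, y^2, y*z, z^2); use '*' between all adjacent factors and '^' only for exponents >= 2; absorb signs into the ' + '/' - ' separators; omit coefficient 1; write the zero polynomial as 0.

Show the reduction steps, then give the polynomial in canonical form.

x^2*y*z - x^3 - x*z^2 - y*z + 3*x

apply: trace(b a b) = trace(b)*trace(a b) - trace(a)   [square of b] = y*z - x
trace(b a b a) = trace(b a)*trace(b a) - trace(1)   [split at a repeated b] = z^2 - 2
use: trace(b a b a^-1) = trace(b a b)*trace(a) - trace(b a b a)   [inverse elimination on a] = x*y*z - x^2 - z^2 + 2
trace(a b a^-2 b) = trace(b a b a^-1)*trace(a) - trace(b a b)   [inverse elimination on a] = x^2*y*z - x^3 - x*z^2 - y*z + 3*x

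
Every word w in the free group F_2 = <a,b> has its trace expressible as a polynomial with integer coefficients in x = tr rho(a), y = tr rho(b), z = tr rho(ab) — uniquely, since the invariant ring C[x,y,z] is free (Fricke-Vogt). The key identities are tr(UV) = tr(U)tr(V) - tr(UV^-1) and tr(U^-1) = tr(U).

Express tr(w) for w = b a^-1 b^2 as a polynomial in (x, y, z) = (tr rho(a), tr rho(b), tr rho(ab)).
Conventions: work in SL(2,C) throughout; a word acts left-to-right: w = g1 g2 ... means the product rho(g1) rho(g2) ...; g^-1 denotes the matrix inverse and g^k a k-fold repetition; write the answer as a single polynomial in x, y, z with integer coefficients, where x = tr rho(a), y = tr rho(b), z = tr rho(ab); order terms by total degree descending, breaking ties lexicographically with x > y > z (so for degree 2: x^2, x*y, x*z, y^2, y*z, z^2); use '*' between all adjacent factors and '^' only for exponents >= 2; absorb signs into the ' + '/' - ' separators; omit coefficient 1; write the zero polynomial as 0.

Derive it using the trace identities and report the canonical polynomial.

x*y^3 - y^2*z - 2*x*y + z

tr(b^2) = tr(b)*tr(b) - tr(1)  (reduce the b square) = y^2 - 2
and tr(b^3) = tr(b)*tr(b^2) - tr(b)  (reduce the b square) = y^3 - 3*y
next, tr(b a b) = tr(b)*tr(a b) - tr(a)  (reduce the b square) = y*z - x
tr(b^3 a) = tr(b)*tr(b a b) - tr(b a)  (reduce the b square) = y^2*z - x*y - z
tr(b a^-1 b^2) = tr(b^3)*tr(a) - tr(b^3 a)  (eliminate a^-1) = x*y^3 - y^2*z - 2*x*y + z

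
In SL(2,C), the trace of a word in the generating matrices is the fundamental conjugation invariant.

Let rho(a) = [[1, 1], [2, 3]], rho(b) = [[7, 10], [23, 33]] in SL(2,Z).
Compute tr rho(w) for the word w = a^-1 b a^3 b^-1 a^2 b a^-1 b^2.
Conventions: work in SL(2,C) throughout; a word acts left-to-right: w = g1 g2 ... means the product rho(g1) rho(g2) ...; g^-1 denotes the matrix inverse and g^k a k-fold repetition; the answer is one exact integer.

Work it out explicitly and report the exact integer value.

11145845

rho(a^-1) = [[3, -1], [-2, 1]]
... * rho(b) = [[7, 10], [23, 33]]  ->  [[-2, -3], [9, 13]]
... * rho(a) = [[1, 1], [2, 3]]  ->  [[-8, -11], [35, 48]]
... * rho(a) = [[1, 1], [2, 3]]  ->  [[-30, -41], [131, 179]]
... * rho(a) = [[1, 1], [2, 3]]  ->  [[-112, -153], [489, 668]]
... * rho(b^-1) = [[33, -10], [-23, 7]]  ->  [[-177, 49], [773, -214]]
... * rho(a) = [[1, 1], [2, 3]]  ->  [[-79, -30], [345, 131]]
... * rho(a) = [[1, 1], [2, 3]]  ->  [[-139, -169], [607, 738]]
... * rho(b) = [[7, 10], [23, 33]]  ->  [[-4860, -6967], [21223, 30424]]
... * rho(a^-1) = [[3, -1], [-2, 1]]  ->  [[-646, -2107], [2821, 9201]]
... * rho(b) = [[7, 10], [23, 33]]  ->  [[-52983, -75991], [231370, 331843]]
... * rho(b) = [[7, 10], [23, 33]]  ->  [[-2118674, -3037533], [9251979, 13264519]]
tr = -2118674 + 13264519 = 11145845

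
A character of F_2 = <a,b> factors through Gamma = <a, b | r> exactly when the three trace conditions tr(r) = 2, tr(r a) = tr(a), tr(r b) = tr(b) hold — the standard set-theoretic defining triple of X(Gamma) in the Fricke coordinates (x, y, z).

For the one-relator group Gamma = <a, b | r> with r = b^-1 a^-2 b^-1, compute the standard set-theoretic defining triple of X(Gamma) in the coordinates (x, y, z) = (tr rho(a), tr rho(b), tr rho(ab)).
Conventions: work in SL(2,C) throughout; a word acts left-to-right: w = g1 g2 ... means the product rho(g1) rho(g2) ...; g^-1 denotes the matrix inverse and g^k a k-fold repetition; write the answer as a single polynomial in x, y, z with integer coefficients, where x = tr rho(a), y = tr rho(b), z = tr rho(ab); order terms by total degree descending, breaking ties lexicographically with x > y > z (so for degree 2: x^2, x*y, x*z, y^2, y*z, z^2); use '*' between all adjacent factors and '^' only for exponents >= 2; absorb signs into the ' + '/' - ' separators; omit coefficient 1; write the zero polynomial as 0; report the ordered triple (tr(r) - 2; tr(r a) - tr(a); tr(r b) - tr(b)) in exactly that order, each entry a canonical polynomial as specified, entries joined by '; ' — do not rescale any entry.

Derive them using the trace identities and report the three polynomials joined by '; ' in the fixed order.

trace(a^-1) = trace(a) = x
so trace(a^-1 b) = trace(b) * trace(a) - trace(b a) = x*y - z
reduce: trace(b^-1 a^-1) = trace(a^-1) * trace(b) - trace(a^-1 b) = z
so trace(a^-2 b^-1) = trace(b^-1 a^-1) * trace(a) - trace(b^-1) = x*z - y
trace(a^-2) = trace(a^-1) * trace(a) - trace(1) = x^2 - 2
trace(b^-1 a^-2 b^-1) = trace(a^-2 b^-1) * trace(b) - trace(a^-2) = x*y*z - x^2 - y^2 + 2
so trace(a b a b) = trace(b a) * trace(b a) - trace(1) = z^2 - 2
reduce: trace(b^-1 a b a) = trace(a b a) * trace(b) - trace(a b a b) = x*y*z - y^2 - z^2 + 2
trace(a^-1 b^-1 a b) = trace(b^-1 a b) * trace(a) - trace(b^-1 a b a) = -x*y*z + x^2 + y^2 + z^2 - 2
trace(a^-2 b^-1 a b) = trace(a^-1 b^-1 a b) * trace(a) - trace(a^-1 b^-1 a b a) = -x^2*y*z + x^3 + x*y^2 + x*z^2 - 3*x
reduce: trace(b^-1 a^-2 b^-1 a) = trace(a^-2 b^-1 a) * trace(b) - trace(a^-2 b^-1 a b) = x^2*y*z - x^3 - x*y^2 - x*z^2 + y*z + 3*x
assemble the triple (trace(r) - 2; trace(r a) - x; trace(r b) - y)

x*y*z - x^2 - y^2; x^2*y*z - x^3 - x*y^2 - x*z^2 + y*z + 2*x; x*z - 2*y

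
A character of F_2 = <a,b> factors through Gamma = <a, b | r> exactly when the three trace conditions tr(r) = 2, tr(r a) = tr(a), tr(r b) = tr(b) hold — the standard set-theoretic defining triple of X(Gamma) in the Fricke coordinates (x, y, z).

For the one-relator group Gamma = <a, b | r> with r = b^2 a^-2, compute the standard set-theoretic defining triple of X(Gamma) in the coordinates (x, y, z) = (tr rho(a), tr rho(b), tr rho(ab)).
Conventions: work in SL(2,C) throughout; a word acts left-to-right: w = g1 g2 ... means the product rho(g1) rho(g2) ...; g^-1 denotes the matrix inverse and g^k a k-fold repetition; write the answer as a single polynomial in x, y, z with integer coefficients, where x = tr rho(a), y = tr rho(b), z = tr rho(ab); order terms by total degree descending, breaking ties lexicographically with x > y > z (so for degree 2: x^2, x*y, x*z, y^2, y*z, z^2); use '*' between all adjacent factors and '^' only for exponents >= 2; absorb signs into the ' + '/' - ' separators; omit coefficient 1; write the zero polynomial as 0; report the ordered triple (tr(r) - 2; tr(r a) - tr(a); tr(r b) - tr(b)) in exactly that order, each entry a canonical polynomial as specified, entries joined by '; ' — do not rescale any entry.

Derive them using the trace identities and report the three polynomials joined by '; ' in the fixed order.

x^2*y^2 - x*y*z - x^2 - y^2; x*y^2 - y*z - 2*x; x^2*y^3 - x*y^2*z - 2*x^2*y - y^3 + x*z + 2*y

tr(b^2) = tr(b) * tr(b) - tr(1)   [square of b] = y^2 - 2
tr(b^2 a) = tr(b) * tr(a b) - tr(a)   [square of b] = y*z - x
tr(b^2 a^-1) = tr(b^2) * tr(a) - tr(b^2 a)   [inverse elimination on a] = x*y^2 - y*z - x
tr(b^2 a^-2) = tr(b^2 a^-1) * tr(a) - tr(b^2)   [inverse elimination on a] = x^2*y^2 - x*y*z - x^2 - y^2 + 2
tr(b^3) = tr(b) * tr(b^2) - tr(b) = y^3 - 3*y
tr(b^3 a) = tr(b) * tr(a b^2) - tr(a b) = y^2*z - x*y - z
tr(b^3 a^-1) = tr(b^3) * tr(a) - tr(b^3 a) = x*y^3 - y^2*z - 2*x*y + z
tr(b^2 a^-2 b) = tr(b^3 a^-1) * tr(a) - tr(b^3) = x^2*y^3 - x*y^2*z - 2*x^2*y - y^3 + x*z + 3*y
assemble the triple (tr(r) - 2; tr(r a) - x; tr(r b) - y)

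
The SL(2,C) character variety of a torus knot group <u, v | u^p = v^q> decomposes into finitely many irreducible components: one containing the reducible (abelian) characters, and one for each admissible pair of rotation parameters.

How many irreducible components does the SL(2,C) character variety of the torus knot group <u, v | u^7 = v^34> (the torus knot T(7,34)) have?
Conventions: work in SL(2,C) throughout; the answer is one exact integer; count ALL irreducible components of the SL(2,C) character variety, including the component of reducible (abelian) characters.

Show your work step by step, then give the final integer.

Gamma = < u, v | u^7 = v^34 > (torus knot T(7,34)); the central element u^7 = v^34 acts as +I or -I in any irreducible SL(2,C) representation.
On an irreducible component, tr(u) is locked at 2*cos(pi*alpha/7) for some alpha in 1..6, and tr(v) at 2*cos(pi*beta/34) for some beta in 1..33.
u^7 = (-1)^alpha I and v^34 = (-1)^beta I must agree, so alpha and beta have equal parity.
Counting: 3 odd alphas x 17 odd betas + 3 even alphas x 16 even betas = 51 + 48 = 99.
Total: 99 irreducible-character components + 1 reducible (abelian) component = 100.

100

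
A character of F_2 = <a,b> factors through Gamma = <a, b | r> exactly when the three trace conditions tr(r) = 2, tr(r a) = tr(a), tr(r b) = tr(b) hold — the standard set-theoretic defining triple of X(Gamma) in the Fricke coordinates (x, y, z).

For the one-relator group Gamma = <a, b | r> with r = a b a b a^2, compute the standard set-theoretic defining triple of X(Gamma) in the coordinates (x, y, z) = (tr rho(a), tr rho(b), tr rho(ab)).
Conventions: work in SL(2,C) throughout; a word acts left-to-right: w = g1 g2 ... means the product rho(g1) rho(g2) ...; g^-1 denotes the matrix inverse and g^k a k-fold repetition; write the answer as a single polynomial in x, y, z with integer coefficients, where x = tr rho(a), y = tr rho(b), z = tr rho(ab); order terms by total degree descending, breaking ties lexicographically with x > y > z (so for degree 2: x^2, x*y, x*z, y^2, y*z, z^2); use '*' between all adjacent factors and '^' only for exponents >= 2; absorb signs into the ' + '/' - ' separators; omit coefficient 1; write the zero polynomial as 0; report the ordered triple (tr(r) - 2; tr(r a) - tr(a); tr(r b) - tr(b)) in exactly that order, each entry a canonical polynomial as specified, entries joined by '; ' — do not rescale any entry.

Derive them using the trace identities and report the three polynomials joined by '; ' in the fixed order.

trace(b a b a) = trace(a b) * trace(a b) - trace(1)  (split on a) = z^2 - 2
trace(b a b) = trace(b) * trace(a b) - trace(a)  (reduce the b square) = y*z - x
and trace(a b a b a) = trace(a) * trace(b a b a) - trace(b a b)  (reduce the a square) = x*z^2 - y*z - x
trace(a b a b a^2) = trace(a) * trace(a b a b a) - trace(a b a b)  (reduce the a square) = x^2*z^2 - x*y*z - x^2 - z^2 + 2
trace(a b a b a^3) = trace(a) * trace(a b a b a^2) - trace(a b a b a) = x^3*z^2 - x^2*y*z - x^3 - 2*x*z^2 + y*z + 3*x
next, trace(b a b a b a) = trace(a b a b) * trace(a b) - trace(b a) = z^3 - 3*z
trace(a b a) = trace(a) * trace(b a) - trace(b) = x*z - y
and trace(b a b a b) = trace(b) * trace(a b a b) - trace(a b a) = y*z^2 - x*z - y
trace(a b a b a^2 b) = trace(a) * trace(b a b a b a) - trace(b a b a b) = x*z^3 - y*z^2 - 2*x*z + y
assemble the triple (trace(r) - 2; trace(r a) - x; trace(r b) - y)

x^2*z^2 - x*y*z - x^2 - z^2; x^3*z^2 - x^2*y*z - x^3 - 2*x*z^2 + y*z + 2*x; x*z^3 - y*z^2 - 2*x*z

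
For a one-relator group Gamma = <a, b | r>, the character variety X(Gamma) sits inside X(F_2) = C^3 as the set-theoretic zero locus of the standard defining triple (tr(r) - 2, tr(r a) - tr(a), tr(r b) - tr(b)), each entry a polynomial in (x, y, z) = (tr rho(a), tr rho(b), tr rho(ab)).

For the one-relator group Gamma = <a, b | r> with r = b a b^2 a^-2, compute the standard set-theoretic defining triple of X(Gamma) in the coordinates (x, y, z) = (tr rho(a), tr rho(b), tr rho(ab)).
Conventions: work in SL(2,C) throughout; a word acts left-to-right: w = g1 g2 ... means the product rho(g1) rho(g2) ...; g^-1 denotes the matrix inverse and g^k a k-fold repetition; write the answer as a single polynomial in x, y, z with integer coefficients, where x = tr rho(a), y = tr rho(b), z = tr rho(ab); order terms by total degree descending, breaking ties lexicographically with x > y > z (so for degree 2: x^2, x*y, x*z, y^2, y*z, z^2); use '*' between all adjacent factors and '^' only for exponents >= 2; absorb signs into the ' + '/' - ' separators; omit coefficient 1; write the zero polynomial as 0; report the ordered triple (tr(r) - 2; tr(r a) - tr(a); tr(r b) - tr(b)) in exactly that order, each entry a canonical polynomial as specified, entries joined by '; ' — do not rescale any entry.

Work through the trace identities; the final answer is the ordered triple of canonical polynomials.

and trace(b a b) = trace(b) trace(a b) - trace(a) = y*z - x
and trace(b a b^2) = trace(b) trace(b a b) - trace(b a) = y^2*z - x*y - z
trace(a b a b) = trace(b a) trace(b a) - trace(1)   [split at repeated b] = z^2 - 2
next, trace(a b a) = trace(a) trace(b a) - trace(b) = x*z - y
trace(b a b^2 a) = trace(b) trace(a b a b) - trace(a b a) = y*z^2 - x*z - y
trace(b a b^2 a^-1) = trace(b a b^2) trace(a) - trace(b a b^2 a) = x*y^2*z - x^2*y - y*z^2 + y
next, trace(b a b^2 a^-2) = trace(b a b^2 a^-1) trace(a) - trace(b a b^2) = x^2*y^2*z - x^3*y - x*y*z^2 - y^2*z + 2*x*y + z
and trace(b^2 a b^2) = trace(b) trace(b^2 a b) - trace(b^2 a)   [square of b] = y^3*z - x*y^2 - 2*y*z + x
trace(a^2) = trace(a) trace(a) - trace(1)   [square of a] = x^2 - 2
and trace(a b^2 a) = trace(b) trace(a^2 b) - trace(a^2)   [square of b] = x*y*z - x^2 - y^2 + 2
and trace(b^2 a b^2 a) = trace(b) trace(a b^2 a b) - trace(a b^2 a)   [square of b] = y^2*z^2 - 2*x*y*z + x^2 - 2
trace(b^2 a b^2 a^-1) = trace(b^2 a b^2) trace(a) - trace(b^2 a b^2 a)   [inverse elimination on a] = x*y^3*z - x^2*y^2 - y^2*z^2 + 2
trace(b a b^2 a^-2 b) = trace(b^2 a b^2 a^-1) trace(a) - trace(b^2 a b^2)   [inverse elimination on a] = x^2*y^3*z - x^3*y^2 - x*y^2*z^2 - y^3*z + x*y^2 + 2*y*z + x
assemble the triple (trace(r) - 2; trace(r a) - x; trace(r b) - y)

x^2*y^2*z - x^3*y - x*y*z^2 - y^2*z + 2*x*y + z - 2; x*y^2*z - x^2*y - y*z^2 - x + y; x^2*y^3*z - x^3*y^2 - x*y^2*z^2 - y^3*z + x*y^2 + 2*y*z + x - y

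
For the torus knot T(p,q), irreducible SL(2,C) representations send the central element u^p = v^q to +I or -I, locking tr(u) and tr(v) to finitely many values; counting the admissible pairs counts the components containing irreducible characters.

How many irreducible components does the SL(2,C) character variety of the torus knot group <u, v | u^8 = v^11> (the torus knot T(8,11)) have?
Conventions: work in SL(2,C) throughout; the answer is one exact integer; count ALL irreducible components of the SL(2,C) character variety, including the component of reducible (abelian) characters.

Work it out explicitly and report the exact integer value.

36

Gamma = < u, v | u^8 = v^11 > (torus knot T(8,11)); the central element u^8 = v^11 acts as +I or -I in any irreducible SL(2,C) representation.
So on each irreducible component the traces are pinned: tr(u) = 2*cos(pi*alpha/8) with 1 <= alpha <= 7, tr(v) = 2*cos(pi*beta/11) with 1 <= beta <= 10.
The two central values (-1)^alpha I and (-1)^beta I must be the same matrix, so alpha and beta share a parity.
Enumerate parity-matched pairs: 4*5 odd-odd plus 3*5 even-even gives 35.
components with irreducible characters: 35; plus the single component of reducible (abelian) characters: total 36.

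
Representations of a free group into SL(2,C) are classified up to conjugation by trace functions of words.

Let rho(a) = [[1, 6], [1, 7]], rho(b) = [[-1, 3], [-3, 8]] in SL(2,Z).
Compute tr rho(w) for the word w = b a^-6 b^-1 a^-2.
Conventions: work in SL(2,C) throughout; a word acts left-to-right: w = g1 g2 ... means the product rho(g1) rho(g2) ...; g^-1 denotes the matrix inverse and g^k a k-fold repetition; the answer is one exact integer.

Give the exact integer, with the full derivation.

rho(b) = [[-1, 3], [-3, 8]]
... * rho(a^-1) = [[7, -6], [-1, 1]]  ->  [[-10, 9], [-29, 26]]
... * rho(a^-1) = [[7, -6], [-1, 1]]  ->  [[-79, 69], [-229, 200]]
... * rho(a^-1) = [[7, -6], [-1, 1]]  ->  [[-622, 543], [-1803, 1574]]
... * rho(a^-1) = [[7, -6], [-1, 1]]  ->  [[-4897, 4275], [-14195, 12392]]
... * rho(a^-1) = [[7, -6], [-1, 1]]  ->  [[-38554, 33657], [-111757, 97562]]
... * rho(a^-1) = [[7, -6], [-1, 1]]  ->  [[-303535, 264981], [-879861, 768104]]
... * rho(b^-1) = [[8, -3], [3, -1]]  ->  [[-1633337, 645624], [-4734576, 1871479]]
... * rho(a^-1) = [[7, -6], [-1, 1]]  ->  [[-12078983, 10445646], [-35013511, 30278935]]
... * rho(a^-1) = [[7, -6], [-1, 1]]  ->  [[-94998527, 82919544], [-275373512, 240360001]]
tr = -94998527 + 240360001 = 145361474

145361474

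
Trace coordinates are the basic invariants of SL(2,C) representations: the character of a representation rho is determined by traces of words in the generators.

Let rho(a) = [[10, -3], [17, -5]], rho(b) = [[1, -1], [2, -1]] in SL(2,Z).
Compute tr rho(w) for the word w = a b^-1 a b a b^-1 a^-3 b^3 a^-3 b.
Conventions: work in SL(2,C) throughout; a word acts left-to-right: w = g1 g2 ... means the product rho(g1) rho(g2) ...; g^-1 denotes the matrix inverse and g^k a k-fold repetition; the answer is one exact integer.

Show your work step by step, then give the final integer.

24658648

rho(a) = [[10, -3], [17, -5]]
... * rho(b^-1) = [[-1, 1], [-2, 1]]  ->  [[-4, 7], [-7, 12]]
... * rho(a) = [[10, -3], [17, -5]]  ->  [[79, -23], [134, -39]]
... * rho(b) = [[1, -1], [2, -1]]  ->  [[33, -56], [56, -95]]
... * rho(a) = [[10, -3], [17, -5]]  ->  [[-622, 181], [-1055, 307]]
... * rho(b^-1) = [[-1, 1], [-2, 1]]  ->  [[260, -441], [441, -748]]
... * rho(a^-1) = [[-5, 3], [-17, 10]]  ->  [[6197, -3630], [10511, -6157]]
... * rho(a^-1) = [[-5, 3], [-17, 10]]  ->  [[30725, -17709], [52114, -30037]]
... * rho(a^-1) = [[-5, 3], [-17, 10]]  ->  [[147428, -84915], [250059, -144028]]
... * rho(b) = [[1, -1], [2, -1]]  ->  [[-22402, -62513], [-37997, -106031]]
... * rho(b) = [[1, -1], [2, -1]]  ->  [[-147428, 84915], [-250059, 144028]]
... * rho(b) = [[1, -1], [2, -1]]  ->  [[22402, 62513], [37997, 106031]]
... * rho(a^-1) = [[-5, 3], [-17, 10]]  ->  [[-1174731, 692336], [-1992512, 1174301]]
... * rho(a^-1) = [[-5, 3], [-17, 10]]  ->  [[-5896057, 3399167], [-10000557, 5765474]]
... * rho(a^-1) = [[-5, 3], [-17, 10]]  ->  [[-28305554, 16303499], [-48010273, 27653069]]
... * rho(b) = [[1, -1], [2, -1]]  ->  [[4301444, 12002055], [7295865, 20357204]]
tr = 4301444 + 20357204 = 24658648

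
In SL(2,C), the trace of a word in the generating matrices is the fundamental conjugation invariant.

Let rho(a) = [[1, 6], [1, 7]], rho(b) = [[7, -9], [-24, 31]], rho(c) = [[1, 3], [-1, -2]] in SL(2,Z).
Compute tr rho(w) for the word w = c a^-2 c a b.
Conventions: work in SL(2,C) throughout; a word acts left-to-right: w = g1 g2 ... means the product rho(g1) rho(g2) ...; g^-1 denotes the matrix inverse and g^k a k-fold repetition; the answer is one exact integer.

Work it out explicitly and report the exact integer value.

-83014

rho(c) = [[1, 3], [-1, -2]]
... * rho(a^-1) = [[7, -6], [-1, 1]]  ->  [[4, -3], [-5, 4]]
... * rho(a^-1) = [[7, -6], [-1, 1]]  ->  [[31, -27], [-39, 34]]
... * rho(c) = [[1, 3], [-1, -2]]  ->  [[58, 147], [-73, -185]]
... * rho(a) = [[1, 6], [1, 7]]  ->  [[205, 1377], [-258, -1733]]
... * rho(b) = [[7, -9], [-24, 31]]  ->  [[-31613, 40842], [39786, -51401]]
tr = -31613 + -51401 = -83014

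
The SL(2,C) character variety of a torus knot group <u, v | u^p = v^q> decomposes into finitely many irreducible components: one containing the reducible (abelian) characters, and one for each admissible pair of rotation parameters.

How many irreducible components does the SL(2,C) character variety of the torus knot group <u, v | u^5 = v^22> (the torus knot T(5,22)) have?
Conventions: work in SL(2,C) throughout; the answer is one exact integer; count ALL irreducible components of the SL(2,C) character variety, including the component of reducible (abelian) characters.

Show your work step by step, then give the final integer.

In the torus knot group T(5,22), u^5 = v^22 is central, so an irreducible representation sends it to +I or -I (Schur).
This locks tr(u) to 2*cos(pi*alpha/5), alpha in 1..4, and tr(v) to 2*cos(pi*beta/22), beta in 1..21, on each component of irreducible characters.
The two central values (-1)^alpha I and (-1)^beta I must be the same matrix, so alpha and beta share a parity.
count pairs: odd alpha (2 choices) x odd beta (11), plus even alpha (2) x even beta (10): 2*11 + 2*10 = 42.
That is 42 components of irreducible characters, and with the reducible (abelian) component the total is 43.

43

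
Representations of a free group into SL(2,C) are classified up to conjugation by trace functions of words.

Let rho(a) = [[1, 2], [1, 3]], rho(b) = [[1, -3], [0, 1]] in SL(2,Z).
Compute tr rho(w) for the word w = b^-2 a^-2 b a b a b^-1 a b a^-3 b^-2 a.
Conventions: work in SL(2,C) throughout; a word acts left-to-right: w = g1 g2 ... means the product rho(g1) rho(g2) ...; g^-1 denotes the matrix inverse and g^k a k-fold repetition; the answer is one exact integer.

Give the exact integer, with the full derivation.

rho(b^-1) = [[1, 3], [0, 1]]
... * rho(b^-1) = [[1, 3], [0, 1]]  ->  [[1, 6], [0, 1]]
... * rho(a^-1) = [[3, -2], [-1, 1]]  ->  [[-3, 4], [-1, 1]]
... * rho(a^-1) = [[3, -2], [-1, 1]]  ->  [[-13, 10], [-4, 3]]
... * rho(b) = [[1, -3], [0, 1]]  ->  [[-13, 49], [-4, 15]]
... * rho(a) = [[1, 2], [1, 3]]  ->  [[36, 121], [11, 37]]
... * rho(b) = [[1, -3], [0, 1]]  ->  [[36, 13], [11, 4]]
... * rho(a) = [[1, 2], [1, 3]]  ->  [[49, 111], [15, 34]]
... * rho(b^-1) = [[1, 3], [0, 1]]  ->  [[49, 258], [15, 79]]
... * rho(a) = [[1, 2], [1, 3]]  ->  [[307, 872], [94, 267]]
... * rho(b) = [[1, -3], [0, 1]]  ->  [[307, -49], [94, -15]]
... * rho(a^-1) = [[3, -2], [-1, 1]]  ->  [[970, -663], [297, -203]]
... * rho(a^-1) = [[3, -2], [-1, 1]]  ->  [[3573, -2603], [1094, -797]]
... * rho(a^-1) = [[3, -2], [-1, 1]]  ->  [[13322, -9749], [4079, -2985]]
... * rho(b^-1) = [[1, 3], [0, 1]]  ->  [[13322, 30217], [4079, 9252]]
... * rho(b^-1) = [[1, 3], [0, 1]]  ->  [[13322, 70183], [4079, 21489]]
... * rho(a) = [[1, 2], [1, 3]]  ->  [[83505, 237193], [25568, 72625]]
tr = 83505 + 72625 = 156130

156130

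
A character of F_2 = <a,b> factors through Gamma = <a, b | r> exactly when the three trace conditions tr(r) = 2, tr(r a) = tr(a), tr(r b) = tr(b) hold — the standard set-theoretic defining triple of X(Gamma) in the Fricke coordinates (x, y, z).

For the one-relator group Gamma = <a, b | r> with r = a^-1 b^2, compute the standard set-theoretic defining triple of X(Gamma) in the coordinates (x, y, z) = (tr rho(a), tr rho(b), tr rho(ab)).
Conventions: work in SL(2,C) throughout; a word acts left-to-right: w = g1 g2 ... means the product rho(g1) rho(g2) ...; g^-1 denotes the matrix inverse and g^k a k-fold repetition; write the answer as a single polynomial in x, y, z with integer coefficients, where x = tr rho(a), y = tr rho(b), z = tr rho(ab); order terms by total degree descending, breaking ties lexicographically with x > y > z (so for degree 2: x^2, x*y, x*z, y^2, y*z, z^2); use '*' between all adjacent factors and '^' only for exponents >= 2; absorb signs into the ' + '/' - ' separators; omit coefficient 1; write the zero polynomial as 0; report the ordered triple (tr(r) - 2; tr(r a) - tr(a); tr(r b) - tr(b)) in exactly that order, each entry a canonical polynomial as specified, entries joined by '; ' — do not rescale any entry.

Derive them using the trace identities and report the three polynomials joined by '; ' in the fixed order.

x*y^2 - y*z - x - 2; y^2 - x - 2; x*y^3 - y^2*z - 2*x*y - y + z

trace(b^2) = trace(b) trace(b) - trace(1) = y^2 - 2
trace(b^2 a) = trace(b) trace(a b) - trace(a) = y*z - x
use: trace(a^-1 b^2) = trace(b^2) trace(a) - trace(b^2 a) = x*y^2 - y*z - x
trace(b^3) = trace(b) trace(b^2) - trace(b)  (reduce the b square) = y^3 - 3*y
apply: trace(b^3 a) = trace(b) trace(b a b) - trace(b a)  (reduce the b square) = y^2*z - x*y - z
use: trace(a^-1 b^3) = trace(b^3) trace(a) - trace(b^3 a)  (eliminate a^-1) = x*y^3 - y^2*z - 2*x*y + z
assemble the triple (trace(r) - 2; trace(r a) - x; trace(r b) - y)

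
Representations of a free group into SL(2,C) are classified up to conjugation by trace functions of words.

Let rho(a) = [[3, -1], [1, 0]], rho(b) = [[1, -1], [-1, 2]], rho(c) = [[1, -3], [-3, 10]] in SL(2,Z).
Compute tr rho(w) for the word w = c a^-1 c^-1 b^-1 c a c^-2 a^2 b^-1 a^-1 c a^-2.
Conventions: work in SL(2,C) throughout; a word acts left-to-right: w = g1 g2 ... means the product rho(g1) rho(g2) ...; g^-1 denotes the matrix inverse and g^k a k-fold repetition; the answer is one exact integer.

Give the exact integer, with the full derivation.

rho(c) = [[1, -3], [-3, 10]]
... * rho(a^-1) = [[0, 1], [-1, 3]]  ->  [[3, -8], [-10, 27]]
... * rho(c^-1) = [[10, 3], [3, 1]]  ->  [[6, 1], [-19, -3]]
... * rho(b^-1) = [[2, 1], [1, 1]]  ->  [[13, 7], [-41, -22]]
... * rho(c) = [[1, -3], [-3, 10]]  ->  [[-8, 31], [25, -97]]
... * rho(a) = [[3, -1], [1, 0]]  ->  [[7, 8], [-22, -25]]
... * rho(c^-1) = [[10, 3], [3, 1]]  ->  [[94, 29], [-295, -91]]
... * rho(c^-1) = [[10, 3], [3, 1]]  ->  [[1027, 311], [-3223, -976]]
... * rho(a) = [[3, -1], [1, 0]]  ->  [[3392, -1027], [-10645, 3223]]
... * rho(a) = [[3, -1], [1, 0]]  ->  [[9149, -3392], [-28712, 10645]]
... * rho(b^-1) = [[2, 1], [1, 1]]  ->  [[14906, 5757], [-46779, -18067]]
... * rho(a^-1) = [[0, 1], [-1, 3]]  ->  [[-5757, 32177], [18067, -100980]]
... * rho(c) = [[1, -3], [-3, 10]]  ->  [[-102288, 339041], [321007, -1064001]]
... * rho(a^-1) = [[0, 1], [-1, 3]]  ->  [[-339041, 914835], [1064001, -2870996]]
... * rho(a^-1) = [[0, 1], [-1, 3]]  ->  [[-914835, 2405464], [2870996, -7548987]]
tr = -914835 + -7548987 = -8463822

-8463822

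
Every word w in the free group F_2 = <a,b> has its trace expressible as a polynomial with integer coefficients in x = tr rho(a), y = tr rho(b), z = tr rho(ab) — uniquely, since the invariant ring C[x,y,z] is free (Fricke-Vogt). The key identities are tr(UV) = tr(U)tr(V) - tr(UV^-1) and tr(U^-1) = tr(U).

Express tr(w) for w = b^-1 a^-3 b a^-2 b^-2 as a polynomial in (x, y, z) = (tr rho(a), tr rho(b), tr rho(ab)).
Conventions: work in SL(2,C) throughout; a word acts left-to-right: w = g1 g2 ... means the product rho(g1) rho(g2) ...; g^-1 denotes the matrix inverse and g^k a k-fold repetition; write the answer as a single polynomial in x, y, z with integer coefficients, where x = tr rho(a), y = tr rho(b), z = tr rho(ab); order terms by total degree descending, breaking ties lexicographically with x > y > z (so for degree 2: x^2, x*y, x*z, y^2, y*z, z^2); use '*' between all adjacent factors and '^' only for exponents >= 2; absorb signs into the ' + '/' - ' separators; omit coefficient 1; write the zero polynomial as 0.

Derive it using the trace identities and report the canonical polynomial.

x^4*y^3*z - x^5*y^2 - x^3*y^4 - x^3*y^2*z^2 - x^2*y^3*z + 5*x^3*y^2 + x^3*z^2 + x*y^4 + x*y^2*z^2 - 2*x^2*y*z - 3*x*y^2 - x*z^2 + y*z - x

apply: tr(a^-1) = tr(a) = x
use: tr(a b a) = tr(a)*tr(b a) - tr(b) = x*z - y
use: tr(a b a b) = tr(a b)*tr(a b) - tr(1) = z^2 - 2
tr(b a b^-1 a) = tr(a b a)*tr(b) - tr(a b a b) = x*y*z - y^2 - z^2 + 2
apply: tr(b^-1 a^-1 b a) = tr(b a b^-1)*tr(a) - tr(b a b^-1 a) = -x*y*z + x^2 + y^2 + z^2 - 2
use: tr(a^-1 b a^-1 b^-1) = tr(b^-1 a^-1 b)*tr(a) - tr(b^-1 a^-1 b a) = x*y*z - y^2 - z^2 + 2
tr(a^-2 b a^-1 b^-1) = tr(a^-1 b a^-1 b^-1)*tr(a) - tr(a^-1 b a^-1 b^-1 a) = x^2*y*z - x*y^2 - x*z^2 + x
tr(b a^-1) = tr(b)*tr(a) - tr(b a) = x*y - z
apply: tr(a^-1 b a^-1) = tr(b a^-1)*tr(a) - tr(b) = x^2*y - x*z - y
use: tr(a^-2 b a^-1) = tr(a^-1 b a^-1)*tr(a) - tr(a^-1 b) = x^3*y - x^2*z - 2*x*y + z
use: tr(a^-1 b a^-1 b^-2 a^-1) = tr(a^-2 b a^-1 b^-1)*tr(b) - tr(a^-2 b a^-1) = x^2*y^2*z - x^3*y - x*y^3 - x*y*z^2 + x^2*z + 3*x*y - z
apply: tr(a^-1 b a^-1 b^-2) = tr(a^-1 b a^-1 b^-1)*tr(b) - tr(a^-1 b a^-1) = x*y^2*z - x^2*y - y^3 - y*z^2 + x*z + 3*y
tr(b^-1 a^-3 b a^-1 b^-1) = tr(a^-1 b a^-1 b^-2 a^-1)*tr(a) - tr(a^-1 b a^-1 b^-2) = x^3*y^2*z - x^4*y - x^2*y^3 - x^2*y*z^2 + x^3*z - x*y^2*z + 4*x^2*y + y^3 + y*z^2 - 2*x*z - 3*y
tr(b^-1 a^-3 b a^-1) = tr(a^-2 b a^-1 b^-1)*tr(a) - tr(a^-2 b a^-1 b^-1 a) = x^3*y*z - x^2*y^2 - x^2*z^2 - x*y*z + x^2 + y^2 + z^2 - 2
tr(b^-3 a^-3 b a^-1) = tr(b^-1 a^-3 b a^-1 b^-1)*tr(b) - tr(b^-1 a^-3 b a^-1) = x^3*y^3*z - x^4*y^2 - x^2*y^4 - x^2*y^2*z^2 - x*y^3*z + 5*x^2*y^2 + x^2*z^2 + y^4 + y^2*z^2 - x*y*z - x^2 - 4*y^2 - z^2 + 2
use: tr(b^-2 a^-1) = tr(b^-1 a^-1)*tr(b) - tr(b^-1 a^-1 b) = y*z - x
tr(b^-2) = tr(b^-1)*tr(b) - tr(1) = y^2 - 2
tr(a^-1 b^-2 a^-1) = tr(b^-2 a^-1)*tr(a) - tr(b^-2) = x*y*z - x^2 - y^2 + 2
tr(b^-2 a^-3) = tr(a^-1 b^-2 a^-1)*tr(a) - tr(a^-1 b^-2) = x^2*y*z - x^3 - x*y^2 - y*z + 3*x
tr(b^-1 a^-3 b a^-2 b^-2) = tr(b^-3 a^-3 b a^-1)*tr(a) - tr(b^-3 a^-3 b) = x^4*y^3*z - x^5*y^2 - x^3*y^4 - x^3*y^2*z^2 - x^2*y^3*z + 5*x^3*y^2 + x^3*z^2 + x*y^4 + x*y^2*z^2 - 2*x^2*y*z - 3*x*y^2 - x*z^2 + y*z - x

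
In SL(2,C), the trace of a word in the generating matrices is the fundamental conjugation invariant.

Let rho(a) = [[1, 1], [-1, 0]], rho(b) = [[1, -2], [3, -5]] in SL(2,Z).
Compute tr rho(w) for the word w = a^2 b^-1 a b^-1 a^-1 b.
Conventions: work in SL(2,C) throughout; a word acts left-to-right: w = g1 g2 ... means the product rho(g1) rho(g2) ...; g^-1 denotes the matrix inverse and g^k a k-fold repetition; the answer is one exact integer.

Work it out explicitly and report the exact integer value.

rho(a) = [[1, 1], [-1, 0]]
... * rho(a) = [[1, 1], [-1, 0]]  ->  [[0, 1], [-1, -1]]
... * rho(b^-1) = [[-5, 2], [-3, 1]]  ->  [[-3, 1], [8, -3]]
... * rho(a) = [[1, 1], [-1, 0]]  ->  [[-4, -3], [11, 8]]
... * rho(b^-1) = [[-5, 2], [-3, 1]]  ->  [[29, -11], [-79, 30]]
... * rho(a^-1) = [[0, -1], [1, 1]]  ->  [[-11, -40], [30, 109]]
... * rho(b) = [[1, -2], [3, -5]]  ->  [[-131, 222], [357, -605]]
tr = -131 + -605 = -736

-736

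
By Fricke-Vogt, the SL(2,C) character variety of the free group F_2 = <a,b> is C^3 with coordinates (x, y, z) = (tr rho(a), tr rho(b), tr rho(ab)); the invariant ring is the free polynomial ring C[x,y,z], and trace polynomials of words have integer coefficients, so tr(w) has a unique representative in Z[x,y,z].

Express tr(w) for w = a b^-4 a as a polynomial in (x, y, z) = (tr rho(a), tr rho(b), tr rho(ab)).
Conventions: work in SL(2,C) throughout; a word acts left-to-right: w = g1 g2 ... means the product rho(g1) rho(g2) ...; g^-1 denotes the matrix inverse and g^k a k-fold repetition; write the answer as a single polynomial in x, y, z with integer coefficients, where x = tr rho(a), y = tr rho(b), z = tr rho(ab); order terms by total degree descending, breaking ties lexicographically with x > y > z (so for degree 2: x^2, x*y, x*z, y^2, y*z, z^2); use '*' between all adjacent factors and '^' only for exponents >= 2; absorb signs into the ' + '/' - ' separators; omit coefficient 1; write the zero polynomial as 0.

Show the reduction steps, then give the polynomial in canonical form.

apply: tr(a^2) = tr(a) * tr(a) - tr(1)  (reduce the a square) = x^2 - 2
apply: tr(a^2 b) = tr(a) * tr(b a) - tr(b)  (reduce the a square) = x*z - y
tr(b^-1 a^2) = tr(a^2) * tr(b) - tr(a^2 b)  (eliminate b^-1) = x^2*y - x*z - y
apply: tr(b^-2 a^2) = tr(b^-1 a^2) * tr(b) - tr(b^-1 a^2 b)  (eliminate b^-1) = x^2*y^2 - x*y*z - x^2 - y^2 + 2
tr(b^-2 a^2 b^-1) = tr(b^-2 a^2) * tr(b) - tr(b^-2 a^2 b)  (eliminate b^-1) = x^2*y^3 - x*y^2*z - 2*x^2*y - y^3 + x*z + 3*y
tr(a b^-4 a) = tr(b^-2 a^2 b^-1) * tr(b) - tr(b^-2 a^2)  (eliminate b^-1) = x^2*y^4 - x*y^3*z - 3*x^2*y^2 - y^4 + 2*x*y*z + x^2 + 4*y^2 - 2

x^2*y^4 - x*y^3*z - 3*x^2*y^2 - y^4 + 2*x*y*z + x^2 + 4*y^2 - 2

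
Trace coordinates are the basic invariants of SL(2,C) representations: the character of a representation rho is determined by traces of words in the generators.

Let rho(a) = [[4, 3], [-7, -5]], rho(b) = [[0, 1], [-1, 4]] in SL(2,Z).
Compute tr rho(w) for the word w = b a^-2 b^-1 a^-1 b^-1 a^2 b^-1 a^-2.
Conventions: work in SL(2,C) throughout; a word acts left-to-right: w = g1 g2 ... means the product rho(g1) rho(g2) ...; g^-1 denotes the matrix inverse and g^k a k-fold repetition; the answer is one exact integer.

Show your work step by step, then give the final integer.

rho(b) = [[0, 1], [-1, 4]]
... * rho(a^-1) = [[-5, -3], [7, 4]]  ->  [[7, 4], [33, 19]]
... * rho(a^-1) = [[-5, -3], [7, 4]]  ->  [[-7, -5], [-32, -23]]
... * rho(b^-1) = [[4, -1], [1, 0]]  ->  [[-33, 7], [-151, 32]]
... * rho(a^-1) = [[-5, -3], [7, 4]]  ->  [[214, 127], [979, 581]]
... * rho(b^-1) = [[4, -1], [1, 0]]  ->  [[983, -214], [4497, -979]]
... * rho(a) = [[4, 3], [-7, -5]]  ->  [[5430, 4019], [24841, 18386]]
... * rho(a) = [[4, 3], [-7, -5]]  ->  [[-6413, -3805], [-29338, -17407]]
... * rho(b^-1) = [[4, -1], [1, 0]]  ->  [[-29457, 6413], [-134759, 29338]]
... * rho(a^-1) = [[-5, -3], [7, 4]]  ->  [[192176, 114023], [879161, 521629]]
... * rho(a^-1) = [[-5, -3], [7, 4]]  ->  [[-162719, -120436], [-744402, -550967]]
tr = -162719 + -550967 = -713686

-713686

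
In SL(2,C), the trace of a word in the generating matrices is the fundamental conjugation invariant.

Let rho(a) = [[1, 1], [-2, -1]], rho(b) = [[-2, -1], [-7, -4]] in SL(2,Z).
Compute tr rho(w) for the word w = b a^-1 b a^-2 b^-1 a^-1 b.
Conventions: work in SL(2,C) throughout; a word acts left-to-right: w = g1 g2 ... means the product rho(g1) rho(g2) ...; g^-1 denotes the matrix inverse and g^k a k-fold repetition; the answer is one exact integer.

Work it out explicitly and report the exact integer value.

rho(b) = [[-2, -1], [-7, -4]]
... * rho(a^-1) = [[-1, -1], [2, 1]]  ->  [[0, 1], [-1, 3]]
... * rho(b) = [[-2, -1], [-7, -4]]  ->  [[-7, -4], [-19, -11]]
... * rho(a^-1) = [[-1, -1], [2, 1]]  ->  [[-1, 3], [-3, 8]]
... * rho(a^-1) = [[-1, -1], [2, 1]]  ->  [[7, 4], [19, 11]]
... * rho(b^-1) = [[-4, 1], [7, -2]]  ->  [[0, -1], [1, -3]]
... * rho(a^-1) = [[-1, -1], [2, 1]]  ->  [[-2, -1], [-7, -4]]
... * rho(b) = [[-2, -1], [-7, -4]]  ->  [[11, 6], [42, 23]]
tr = 11 + 23 = 34

34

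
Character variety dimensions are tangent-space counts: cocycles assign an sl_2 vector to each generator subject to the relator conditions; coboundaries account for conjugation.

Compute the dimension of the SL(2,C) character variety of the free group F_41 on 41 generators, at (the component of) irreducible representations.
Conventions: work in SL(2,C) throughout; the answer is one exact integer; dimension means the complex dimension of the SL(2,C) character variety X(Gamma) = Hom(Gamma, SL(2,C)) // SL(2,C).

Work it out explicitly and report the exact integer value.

120

Gamma = F_41 has 41 generators and no relators.
A cocycle picks one sl_2 vector per generator freely, giving dim Z^1 = 3*41 = 123.
At an irreducible rho the centralizer of the image in sl_2 is 0, so the coboundary map sl_2 -> Z^1 is injective: dim B^1 = 3.
Therefore dim X = 123 - 3 = 120.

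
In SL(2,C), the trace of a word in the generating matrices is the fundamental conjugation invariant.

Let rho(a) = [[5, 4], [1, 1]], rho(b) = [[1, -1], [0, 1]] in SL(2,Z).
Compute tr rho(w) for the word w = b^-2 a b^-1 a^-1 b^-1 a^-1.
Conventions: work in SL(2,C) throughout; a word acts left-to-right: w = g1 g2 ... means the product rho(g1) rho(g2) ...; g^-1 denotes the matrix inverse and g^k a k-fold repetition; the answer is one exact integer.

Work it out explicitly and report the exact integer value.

rho(b^-1) = [[1, 1], [0, 1]]
... * rho(b^-1) = [[1, 1], [0, 1]]  ->  [[1, 2], [0, 1]]
... * rho(a) = [[5, 4], [1, 1]]  ->  [[7, 6], [1, 1]]
... * rho(b^-1) = [[1, 1], [0, 1]]  ->  [[7, 13], [1, 2]]
... * rho(a^-1) = [[1, -4], [-1, 5]]  ->  [[-6, 37], [-1, 6]]
... * rho(b^-1) = [[1, 1], [0, 1]]  ->  [[-6, 31], [-1, 5]]
... * rho(a^-1) = [[1, -4], [-1, 5]]  ->  [[-37, 179], [-6, 29]]
tr = -37 + 29 = -8

-8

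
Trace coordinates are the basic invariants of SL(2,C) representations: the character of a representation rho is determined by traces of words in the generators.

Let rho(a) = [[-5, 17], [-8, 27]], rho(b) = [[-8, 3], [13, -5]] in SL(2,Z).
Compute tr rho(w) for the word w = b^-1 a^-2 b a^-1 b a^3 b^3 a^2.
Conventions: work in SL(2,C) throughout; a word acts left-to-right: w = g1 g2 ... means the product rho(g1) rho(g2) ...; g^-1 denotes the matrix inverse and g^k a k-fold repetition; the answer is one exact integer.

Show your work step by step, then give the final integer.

rho(b^-1) = [[-5, -3], [-13, -8]]
... * rho(a^-1) = [[27, -17], [8, -5]]  ->  [[-159, 100], [-415, 261]]
... * rho(a^-1) = [[27, -17], [8, -5]]  ->  [[-3493, 2203], [-9117, 5750]]
... * rho(b) = [[-8, 3], [13, -5]]  ->  [[56583, -21494], [147686, -56101]]
... * rho(a^-1) = [[27, -17], [8, -5]]  ->  [[1355789, -854441], [3538714, -2230157]]
... * rho(b) = [[-8, 3], [13, -5]]  ->  [[-21954045, 8339572], [-57301753, 21766927]]
... * rho(a) = [[-5, 17], [-8, 27]]  ->  [[43053649, -148050321], [112373349, -386422772]]
... * rho(a) = [[-5, 17], [-8, 27]]  ->  [[969134323, -3265446634], [2529515431, -8523067911]]
... * rho(a) = [[-5, 17], [-8, 27]]  ->  [[21277901457, -71691775627], [55536966133, -187121071270]]
... * rho(b) = [[-8, 3], [13, -5]]  ->  [[-1102216294807, 422292582506], [-2876869655574, 1102216254749]]
... * rho(b) = [[-8, 3], [13, -5]]  ->  [[14307533931034, -5418111796951], [37343768556329, -14141690240467]]
... * rho(b) = [[-8, 3], [13, -5]]  ->  [[-184895724808635, 70013160777857], [-482592121576703, 182739756871322]]
... * rho(a) = [[-5, 17], [-8, 27]]  ->  [[364373337820319, -1252871980744656], [951042552912939, -3270092631278257]]
... * rho(a) = [[-5, 17], [-8, 27]]  ->  [[8201109156855653, -27633196737160289], [21405528285661361, -72124777644992976]]
tr = 8201109156855653 + -72124777644992976 = -63923668488137323

-63923668488137323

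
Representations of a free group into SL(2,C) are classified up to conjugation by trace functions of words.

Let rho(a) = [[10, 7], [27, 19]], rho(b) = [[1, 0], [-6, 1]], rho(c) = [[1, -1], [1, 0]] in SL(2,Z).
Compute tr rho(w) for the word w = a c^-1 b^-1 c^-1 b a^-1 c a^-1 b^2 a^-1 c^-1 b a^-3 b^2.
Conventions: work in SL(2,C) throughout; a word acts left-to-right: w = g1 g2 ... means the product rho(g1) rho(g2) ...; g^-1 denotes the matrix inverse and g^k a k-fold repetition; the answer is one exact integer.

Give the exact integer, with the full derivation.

21700791357310

rho(a) = [[10, 7], [27, 19]]
... * rho(c^-1) = [[0, 1], [-1, 1]]  ->  [[-7, 17], [-19, 46]]
... * rho(b^-1) = [[1, 0], [6, 1]]  ->  [[95, 17], [257, 46]]
... * rho(c^-1) = [[0, 1], [-1, 1]]  ->  [[-17, 112], [-46, 303]]
... * rho(b) = [[1, 0], [-6, 1]]  ->  [[-689, 112], [-1864, 303]]
... * rho(a^-1) = [[19, -7], [-27, 10]]  ->  [[-16115, 5943], [-43597, 16078]]
... * rho(c) = [[1, -1], [1, 0]]  ->  [[-10172, 16115], [-27519, 43597]]
... * rho(a^-1) = [[19, -7], [-27, 10]]  ->  [[-628373, 232354], [-1699980, 628603]]
... * rho(b) = [[1, 0], [-6, 1]]  ->  [[-2022497, 232354], [-5471598, 628603]]
... * rho(b) = [[1, 0], [-6, 1]]  ->  [[-3416621, 232354], [-9243216, 628603]]
... * rho(a^-1) = [[19, -7], [-27, 10]]  ->  [[-71189357, 26239887], [-192593385, 70988542]]
... * rho(c^-1) = [[0, 1], [-1, 1]]  ->  [[-26239887, -44949470], [-70988542, -121604843]]
... * rho(b) = [[1, 0], [-6, 1]]  ->  [[243456933, -44949470], [658640516, -121604843]]
... * rho(a^-1) = [[19, -7], [-27, 10]]  ->  [[5839317417, -2153693231], [15797500565, -5826532042]]
... * rho(a^-1) = [[19, -7], [-27, 10]]  ->  [[169096748160, -62412154229], [457468875869, -168847824375]]
... * rho(a^-1) = [[19, -7], [-27, 10]]  ->  [[4897966379223, -1807798779410], [13250799899636, -4890760374833]]
... * rho(b) = [[1, 0], [-6, 1]]  ->  [[15744759055683, -1807798779410], [42595362148634, -4890760374833]]
... * rho(b) = [[1, 0], [-6, 1]]  ->  [[26591551732143, -1807798779410], [71939924397632, -4890760374833]]
tr = 26591551732143 + -4890760374833 = 21700791357310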